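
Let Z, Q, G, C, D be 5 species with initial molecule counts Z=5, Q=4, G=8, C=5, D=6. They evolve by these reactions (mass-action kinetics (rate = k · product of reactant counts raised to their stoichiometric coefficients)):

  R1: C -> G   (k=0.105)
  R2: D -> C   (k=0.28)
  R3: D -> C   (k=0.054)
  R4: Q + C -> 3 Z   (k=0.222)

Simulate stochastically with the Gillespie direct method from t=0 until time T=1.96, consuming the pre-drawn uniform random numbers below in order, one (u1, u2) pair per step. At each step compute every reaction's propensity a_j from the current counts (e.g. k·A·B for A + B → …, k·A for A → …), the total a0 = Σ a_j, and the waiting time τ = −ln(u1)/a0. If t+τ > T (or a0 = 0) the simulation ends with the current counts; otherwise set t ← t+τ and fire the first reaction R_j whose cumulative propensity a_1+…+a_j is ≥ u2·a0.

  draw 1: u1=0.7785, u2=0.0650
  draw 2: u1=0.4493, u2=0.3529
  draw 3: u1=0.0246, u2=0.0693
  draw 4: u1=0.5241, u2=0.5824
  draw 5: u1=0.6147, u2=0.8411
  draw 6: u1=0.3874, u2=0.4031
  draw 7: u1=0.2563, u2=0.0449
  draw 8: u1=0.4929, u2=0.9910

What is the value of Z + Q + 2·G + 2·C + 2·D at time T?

Value at T = 47

Check how each reaction changes W = Z + Q + 2·G + 2·C + 2·D (weight of products minus weight of reactants):
R1: C -> G: (2·1) − (2·1) = 2 − 2 = 0
R2: D -> C: (2·1) − (2·1) = 2 − 2 = 0
R3: D -> C: (2·1) − (2·1) = 2 − 2 = 0
R4: Q + C -> 3 Z: (1·3) − (1·1 + 2·1) = 3 − 3 = 0
Every reaction leaves W unchanged, so W is conserved and no simulation is needed: W(T) = W(0) = 5 + 4 + 2·8 + 2·5 + 2·6 = 47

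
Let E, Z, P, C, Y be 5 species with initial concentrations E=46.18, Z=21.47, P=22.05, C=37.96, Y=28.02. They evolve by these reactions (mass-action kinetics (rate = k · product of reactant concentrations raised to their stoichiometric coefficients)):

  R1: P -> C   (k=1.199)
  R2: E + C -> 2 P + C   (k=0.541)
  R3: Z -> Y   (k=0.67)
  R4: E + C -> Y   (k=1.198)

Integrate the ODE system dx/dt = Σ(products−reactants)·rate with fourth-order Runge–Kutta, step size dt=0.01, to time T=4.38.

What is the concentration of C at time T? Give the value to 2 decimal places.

C at T = 56.66

RK4 with dt=0.01: 438 steps to T=4.38. Trajectory (selected grid times):
t=0.00: E=46.18 Z=21.47 P=22.05 C=37.96 Y=28.02
t=0.49: E=0.00 Z=15.46 P=28.78 C=28.15 Y=65.84
t=0.97: E=0.00 Z=11.21 P=16.18 C=40.74 Y=70.09
t=1.46: E=0.00 Z=8.07 P=8.99 C=47.94 Y=73.23
t=1.95: E=0.00 Z=5.81 P=5.00 C=51.93 Y=75.49
t=2.43: E=0.00 Z=4.21 P=2.81 C=54.12 Y=77.09
t=2.92: E=0.00 Z=3.04 P=1.56 C=55.37 Y=78.27
t=3.41: E=0.00 Z=2.19 P=0.87 C=56.06 Y=79.12
t=3.89: E=0.00 Z=1.58 P=0.49 C=56.44 Y=79.72
t=4.38: E=0.00 Z=1.14 P=0.27 C=56.66 Y=80.16
Read off C at T=4.38: 56.66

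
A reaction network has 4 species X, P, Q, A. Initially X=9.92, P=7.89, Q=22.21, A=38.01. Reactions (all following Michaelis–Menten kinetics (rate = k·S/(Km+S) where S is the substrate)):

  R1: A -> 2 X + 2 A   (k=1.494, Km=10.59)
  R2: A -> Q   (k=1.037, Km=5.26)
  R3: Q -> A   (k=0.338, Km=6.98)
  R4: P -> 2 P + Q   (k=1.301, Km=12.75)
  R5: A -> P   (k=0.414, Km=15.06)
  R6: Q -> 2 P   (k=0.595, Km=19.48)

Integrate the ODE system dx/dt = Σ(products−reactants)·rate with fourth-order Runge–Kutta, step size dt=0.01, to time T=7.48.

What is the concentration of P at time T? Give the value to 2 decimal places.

P at T = 20.15

RK4 with dt=0.01: 748 steps to T=7.48. Trajectory (selected grid times):
t=0.00: X=9.92 P=7.89 Q=22.21 A=38.01
t=0.83: X=11.86 P=9.10 Q=22.92 A=38.19
t=1.66: X=13.80 P=10.35 Q=23.66 A=38.38
t=2.49: X=15.75 P=11.64 Q=24.42 A=38.56
t=3.32: X=17.69 P=12.97 Q=25.22 A=38.75
t=4.16: X=19.67 P=14.36 Q=26.04 A=38.94
t=4.99: X=21.62 P=15.76 Q=26.88 A=39.13
t=5.82: X=23.57 P=17.19 Q=27.73 A=39.32
t=6.65: X=25.53 P=18.65 Q=28.61 A=39.52
t=7.48: X=27.48 P=20.15 Q=29.50 A=39.71
Read off P at T=7.48: 20.15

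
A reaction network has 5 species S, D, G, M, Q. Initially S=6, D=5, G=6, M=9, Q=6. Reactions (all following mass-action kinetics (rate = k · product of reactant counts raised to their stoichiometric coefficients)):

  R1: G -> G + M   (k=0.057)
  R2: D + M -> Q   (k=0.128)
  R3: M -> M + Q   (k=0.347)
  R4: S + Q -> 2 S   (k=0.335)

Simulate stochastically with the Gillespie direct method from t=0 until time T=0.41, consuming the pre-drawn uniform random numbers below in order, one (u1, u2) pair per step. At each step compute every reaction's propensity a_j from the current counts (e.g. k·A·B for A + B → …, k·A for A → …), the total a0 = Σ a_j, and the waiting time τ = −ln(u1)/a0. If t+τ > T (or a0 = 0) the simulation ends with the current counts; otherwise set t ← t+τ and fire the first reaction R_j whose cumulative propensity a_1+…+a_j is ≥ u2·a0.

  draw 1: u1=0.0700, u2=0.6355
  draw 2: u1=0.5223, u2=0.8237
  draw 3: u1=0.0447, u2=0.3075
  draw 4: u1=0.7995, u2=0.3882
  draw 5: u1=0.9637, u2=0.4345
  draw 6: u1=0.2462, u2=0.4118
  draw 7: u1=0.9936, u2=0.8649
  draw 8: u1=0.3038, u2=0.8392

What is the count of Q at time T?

t=0.000: S=6 D=5 G=6 M=9 Q=6
Draw 1: a1=0.342, a2=5.760, a3=3.123, a4=12.060, a0=21.285; τ=−ln(0.0700)/21.285=0.125 → t=0.125; u2·a0=0.6355·21.285=13.527; a1+…+a3=9.225 < 13.527 ≤ a1+…+a4=21.285 → R4 fires; S=7 D=5 G=6 M=9 Q=5
Draw 2: a1=0.342, a2=5.760, a3=3.123, a4=11.725, a0=20.950; τ=−ln(0.5223)/20.950=0.031 → t=0.156; u2·a0=0.8237·20.950=17.257; a1+…+a3=9.225 < 17.257 ≤ a1+…+a4=20.950 → R4 fires; S=8 D=5 G=6 M=9 Q=4
Draw 3: a1=0.342, a2=5.760, a3=3.123, a4=10.720, a0=19.945; τ=−ln(0.0447)/19.945=0.156 → t=0.312; u2·a0=0.3075·19.945=6.133; a1+a2=6.102 < 6.133 ≤ a1+…+a3=9.225 → R3 fires; S=8 D=5 G=6 M=9 Q=5
Draw 4: a1=0.342, a2=5.760, a3=3.123, a4=13.400, a0=22.625; τ=−ln(0.7995)/22.625=0.010 → t=0.322; u2·a0=0.3882·22.625=8.783; a1+a2=6.102 < 8.783 ≤ a1+…+a3=9.225 → R3 fires; S=8 D=5 G=6 M=9 Q=6
Draw 5: a1=0.342, a2=5.760, a3=3.123, a4=16.080, a0=25.305; τ=−ln(0.9637)/25.305=0.001 → t=0.323; u2·a0=0.4345·25.305=10.995; a1+…+a3=9.225 < 10.995 ≤ a1+…+a4=25.305 → R4 fires; S=9 D=5 G=6 M=9 Q=5
Draw 6: a1=0.342, a2=5.760, a3=3.123, a4=15.075, a0=24.300; τ=−ln(0.2462)/24.300=0.058 → t=0.381; u2·a0=0.4118·24.300=10.007; a1+…+a3=9.225 < 10.007 ≤ a1+…+a4=24.300 → R4 fires; S=10 D=5 G=6 M=9 Q=4
Draw 7: a1=0.342, a2=5.760, a3=3.123, a4=13.400, a0=22.625; τ=−ln(0.9936)/22.625=0.000 → t=0.381; u2·a0=0.8649·22.625=19.568; a1+…+a3=9.225 < 19.568 ≤ a1+…+a4=22.625 → R4 fires; S=11 D=5 G=6 M=9 Q=3
Draw 8: a1=0.342, a2=5.760, a3=3.123, a4=11.055, a0=20.280; τ=−ln(0.3038)/20.280=0.059 → t=0.440 > T=0.41: stop.
Read off Q at T=0.41: 3

Q at T = 3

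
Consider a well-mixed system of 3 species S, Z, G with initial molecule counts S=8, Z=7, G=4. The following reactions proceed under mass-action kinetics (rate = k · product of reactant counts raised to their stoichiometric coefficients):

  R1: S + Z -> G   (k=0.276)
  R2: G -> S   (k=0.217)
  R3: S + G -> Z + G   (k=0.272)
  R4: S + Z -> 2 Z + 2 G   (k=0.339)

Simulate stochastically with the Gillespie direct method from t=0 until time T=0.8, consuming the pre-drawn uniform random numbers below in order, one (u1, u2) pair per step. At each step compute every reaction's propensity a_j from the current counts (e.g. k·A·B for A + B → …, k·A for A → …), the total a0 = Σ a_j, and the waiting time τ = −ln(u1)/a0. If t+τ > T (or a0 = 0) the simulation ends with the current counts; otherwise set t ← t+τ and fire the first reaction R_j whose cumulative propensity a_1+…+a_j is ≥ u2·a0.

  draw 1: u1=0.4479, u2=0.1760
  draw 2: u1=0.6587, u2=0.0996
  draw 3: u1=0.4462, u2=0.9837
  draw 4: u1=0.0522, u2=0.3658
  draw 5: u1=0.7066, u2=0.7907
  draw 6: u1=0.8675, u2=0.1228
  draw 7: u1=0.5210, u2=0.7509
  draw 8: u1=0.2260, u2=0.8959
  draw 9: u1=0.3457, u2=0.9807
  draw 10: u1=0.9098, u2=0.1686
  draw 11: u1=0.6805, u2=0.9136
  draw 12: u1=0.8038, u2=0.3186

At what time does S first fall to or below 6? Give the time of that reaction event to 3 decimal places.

Threshold first reached at t = 0.030

t=0.000: S=8 Z=7 G=4
Draw 1: a1=15.456, a2=0.868, a3=8.704, a4=18.984, a0=44.012; τ=−ln(0.4479)/44.012=0.018 → t=0.018; u2·a0=0.1760·44.012=7.746 ≤ a1=15.456 → R1 fires; S=7 Z=6 G=5
Draw 2: a1=11.592, a2=1.085, a3=9.520, a4=14.238, a0=36.435; τ=−ln(0.6587)/36.435=0.011 → t=0.030; u2·a0=0.0996·36.435=3.629 ≤ a1=11.592 → R1 fires; S=6 Z=5 G=6
Draw 3: a1=8.280, a2=1.302, a3=9.792, a4=10.170, a0=29.544; τ=−ln(0.4462)/29.544=0.027 → t=0.057; u2·a0=0.9837·29.544=29.062; a1+…+a3=19.374 < 29.062 ≤ a1+…+a4=29.544 → R4 fires; S=5 Z=6 G=8
Draw 4: a1=8.280, a2=1.736, a3=10.880, a4=10.170, a0=31.066; τ=−ln(0.0522)/31.066=0.095 → t=0.152; u2·a0=0.3658·31.066=11.364; a1+a2=10.016 < 11.364 ≤ a1+…+a3=20.896 → R3 fires; S=4 Z=7 G=8
Draw 5: a1=7.728, a2=1.736, a3=8.704, a4=9.492, a0=27.660; τ=−ln(0.7066)/27.660=0.013 → t=0.165; u2·a0=0.7907·27.660=21.871; a1+…+a3=18.168 < 21.871 ≤ a1+…+a4=27.660 → R4 fires; S=3 Z=8 G=10
Draw 6: a1=6.624, a2=2.170, a3=8.160, a4=8.136, a0=25.090; τ=−ln(0.8675)/25.090=0.006 → t=0.170; u2·a0=0.1228·25.090=3.081 ≤ a1=6.624 → R1 fires; S=2 Z=7 G=11
Draw 7: a1=3.864, a2=2.387, a3=5.984, a4=4.746, a0=16.981; τ=−ln(0.5210)/16.981=0.038 → t=0.209; u2·a0=0.7509·16.981=12.751; a1+…+a3=12.235 < 12.751 ≤ a1+…+a4=16.981 → R4 fires; S=1 Z=8 G=13
Draw 8: a1=2.208, a2=2.821, a3=3.536, a4=2.712, a0=11.277; τ=−ln(0.2260)/11.277=0.132 → t=0.341; u2·a0=0.8959·11.277=10.103; a1+…+a3=8.565 < 10.103 ≤ a1+…+a4=11.277 → R4 fires; S=0 Z=9 G=15
Draw 9: a1=0.000, a2=3.255, a3=0.000, a4=0.000, a0=3.255; τ=−ln(0.3457)/3.255=0.326 → t=0.667; u2·a0=0.9807·3.255=3.192; a1=0.000 < 3.192 ≤ a1+a2=3.255 → R2 fires; S=1 Z=9 G=14
Draw 10: a1=2.484, a2=3.038, a3=3.808, a4=3.051, a0=12.381; τ=−ln(0.9098)/12.381=0.008 → t=0.675; u2·a0=0.1686·12.381=2.087 ≤ a1=2.484 → R1 fires; S=0 Z=8 G=15
Draw 11: a1=0.000, a2=3.255, a3=0.000, a4=0.000, a0=3.255; τ=−ln(0.6805)/3.255=0.118 → t=0.793; u2·a0=0.9136·3.255=2.974; a1=0.000 < 2.974 ≤ a1+a2=3.255 → R2 fires; S=1 Z=8 G=14
Draw 12: a1=2.208, a2=3.038, a3=3.808, a4=2.712, a0=11.766; τ=−ln(0.8038)/11.766=0.019 → t=0.811 > T=0.8: stop.
S first becomes ≤ 6 when it reaches 6 at the event at t=0.030.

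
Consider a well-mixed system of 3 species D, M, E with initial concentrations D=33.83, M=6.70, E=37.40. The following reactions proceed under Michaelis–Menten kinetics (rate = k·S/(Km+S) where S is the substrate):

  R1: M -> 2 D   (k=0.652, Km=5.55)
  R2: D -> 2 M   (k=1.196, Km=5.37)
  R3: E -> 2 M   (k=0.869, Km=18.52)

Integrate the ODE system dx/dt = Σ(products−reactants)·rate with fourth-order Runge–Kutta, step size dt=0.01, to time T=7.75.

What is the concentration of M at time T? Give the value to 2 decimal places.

M at T = 27.76

RK4 with dt=0.01: 775 steps to T=7.75. Trajectory (selected grid times):
t=0.00: D=33.83 M=6.70 E=37.40
t=0.86: D=33.60 M=9.14 E=36.90
t=1.72: D=33.44 M=11.54 E=36.40
t=2.58: D=33.34 M=13.91 E=35.91
t=3.44: D=33.27 M=16.26 E=35.42
t=4.31: D=33.24 M=18.61 E=34.92
t=5.17: D=33.23 M=20.92 E=34.44
t=6.03: D=33.24 M=23.21 E=33.95
t=6.89: D=33.26 M=25.49 E=33.47
t=7.75: D=33.31 M=27.76 E=32.99
Read off M at T=7.75: 27.76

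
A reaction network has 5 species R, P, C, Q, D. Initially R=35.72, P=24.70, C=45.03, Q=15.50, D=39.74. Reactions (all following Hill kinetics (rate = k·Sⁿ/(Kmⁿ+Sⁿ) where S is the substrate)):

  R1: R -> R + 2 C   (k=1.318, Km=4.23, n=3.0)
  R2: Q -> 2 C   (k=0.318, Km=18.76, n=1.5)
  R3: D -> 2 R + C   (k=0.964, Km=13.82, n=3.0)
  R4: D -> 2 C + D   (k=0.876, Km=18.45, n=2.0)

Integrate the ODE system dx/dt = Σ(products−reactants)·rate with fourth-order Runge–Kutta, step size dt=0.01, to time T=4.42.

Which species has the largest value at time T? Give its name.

RK4 with dt=0.01: 442 steps to T=4.42. Trajectory (selected grid times):
t=0.00: R=35.72 P=24.70 C=45.03 Q=15.50 D=39.74
t=0.49: R=36.63 P=24.70 C=47.61 Q=15.43 D=39.29
t=0.98: R=37.53 P=24.70 C=50.19 Q=15.37 D=38.83
t=1.47: R=38.43 P=24.70 C=52.76 Q=15.30 D=38.38
t=1.96: R=39.34 P=24.70 C=55.33 Q=15.23 D=37.93
t=2.46: R=40.25 P=24.70 C=57.95 Q=15.17 D=37.47
t=2.95: R=41.15 P=24.70 C=60.51 Q=15.10 D=37.02
t=3.44: R=42.05 P=24.70 C=63.06 Q=15.04 D=36.57
t=3.93: R=42.95 P=24.70 C=65.61 Q=14.97 D=36.13
t=4.42: R=43.84 P=24.70 C=68.16 Q=14.91 D=35.68
At T=4.42: R=43.84 P=24.70 C=68.16 Q=14.91 D=35.68; the largest is C.

Dominant species at T: C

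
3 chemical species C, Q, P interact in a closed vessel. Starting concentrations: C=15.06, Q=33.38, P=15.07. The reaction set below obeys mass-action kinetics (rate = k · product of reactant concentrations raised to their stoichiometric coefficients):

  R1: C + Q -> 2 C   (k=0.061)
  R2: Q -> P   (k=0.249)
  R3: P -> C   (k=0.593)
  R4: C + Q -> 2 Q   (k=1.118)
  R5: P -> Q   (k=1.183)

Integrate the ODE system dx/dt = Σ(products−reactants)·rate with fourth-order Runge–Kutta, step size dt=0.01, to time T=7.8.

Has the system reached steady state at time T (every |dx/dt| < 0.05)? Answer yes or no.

RK4 with dt=0.01: 780 steps to T=7.8. Trajectory (selected grid times):
t=0.00: C=15.06 Q=33.38 P=15.07
t=0.87: C=0.09 Q=54.39 P=9.03
t=1.73: C=0.08 Q=55.41 P=8.01
t=2.60: C=0.08 Q=55.59 P=7.84
t=3.47: C=0.08 Q=55.63 P=7.81
t=4.33: C=0.08 Q=55.63 P=7.80
t=5.20: C=0.08 Q=55.63 P=7.80
t=6.07: C=0.08 Q=55.63 P=7.80
t=6.93: C=0.08 Q=55.63 P=7.80
t=7.80: C=0.08 Q=55.63 P=7.80
Rates at T: R1=0.2669, R2=13.8523, R3=4.6252, R4=4.8922, R5=9.2271
dx/dt at T (Σ net stoichiometry × rate): C=-0.0000, Q=+0.0000, P=-0.0000
Largest |dx/dt| is |+0.0000| (Q) < 0.05 → steady.

Steady state at T: yes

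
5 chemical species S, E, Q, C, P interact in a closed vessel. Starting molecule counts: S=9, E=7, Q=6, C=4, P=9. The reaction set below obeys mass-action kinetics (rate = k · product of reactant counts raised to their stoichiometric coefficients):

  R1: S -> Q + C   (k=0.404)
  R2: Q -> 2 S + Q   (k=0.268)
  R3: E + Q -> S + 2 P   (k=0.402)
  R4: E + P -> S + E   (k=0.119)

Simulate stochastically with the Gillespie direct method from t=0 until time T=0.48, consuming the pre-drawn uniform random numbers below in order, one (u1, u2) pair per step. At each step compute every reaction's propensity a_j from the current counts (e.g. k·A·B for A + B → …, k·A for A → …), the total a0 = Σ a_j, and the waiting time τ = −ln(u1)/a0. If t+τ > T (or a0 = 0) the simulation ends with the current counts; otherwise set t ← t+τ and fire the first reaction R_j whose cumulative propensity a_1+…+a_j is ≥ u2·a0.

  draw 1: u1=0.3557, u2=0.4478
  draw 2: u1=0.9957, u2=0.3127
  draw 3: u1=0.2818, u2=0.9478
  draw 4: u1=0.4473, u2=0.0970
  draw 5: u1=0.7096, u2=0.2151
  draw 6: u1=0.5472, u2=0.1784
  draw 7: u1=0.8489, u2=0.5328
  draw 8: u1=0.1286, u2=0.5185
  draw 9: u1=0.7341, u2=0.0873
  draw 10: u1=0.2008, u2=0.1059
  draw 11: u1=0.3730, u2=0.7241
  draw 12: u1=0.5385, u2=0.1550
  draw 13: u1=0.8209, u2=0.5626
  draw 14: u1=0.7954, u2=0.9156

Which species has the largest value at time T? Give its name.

t=0.000: S=9 E=7 Q=6 C=4 P=9
Draw 1: a1=3.636, a2=1.608, a3=16.884, a4=7.497, a0=29.625; τ=−ln(0.3557)/29.625=0.035 → t=0.035; u2·a0=0.4478·29.625=13.266; a1+a2=5.244 < 13.266 ≤ a1+…+a3=22.128 → R3 fires; S=10 E=6 Q=5 C=4 P=11
Draw 2: a1=4.040, a2=1.340, a3=12.060, a4=7.854, a0=25.294; τ=−ln(0.9957)/25.294=0.000 → t=0.035; u2·a0=0.3127·25.294=7.909; a1+a2=5.380 < 7.909 ≤ a1+…+a3=17.440 → R3 fires; S=11 E=5 Q=4 C=4 P=13
Draw 3: a1=4.444, a2=1.072, a3=8.040, a4=7.735, a0=21.291; τ=−ln(0.2818)/21.291=0.059 → t=0.095; u2·a0=0.9478·21.291=20.180; a1+…+a3=13.556 < 20.180 ≤ a1+…+a4=21.291 → R4 fires; S=12 E=5 Q=4 C=4 P=12
Draw 4: a1=4.848, a2=1.072, a3=8.040, a4=7.140, a0=21.100; τ=−ln(0.4473)/21.100=0.038 → t=0.133; u2·a0=0.0970·21.100=2.047 ≤ a1=4.848 → R1 fires; S=11 E=5 Q=5 C=5 P=12
Draw 5: a1=4.444, a2=1.340, a3=10.050, a4=7.140, a0=22.974; τ=−ln(0.7096)/22.974=0.015 → t=0.148; u2·a0=0.2151·22.974=4.942; a1=4.444 < 4.942 ≤ a1+a2=5.784 → R2 fires; S=13 E=5 Q=5 C=5 P=12
Draw 6: a1=5.252, a2=1.340, a3=10.050, a4=7.140, a0=23.782; τ=−ln(0.5472)/23.782=0.025 → t=0.173; u2·a0=0.1784·23.782=4.243 ≤ a1=5.252 → R1 fires; S=12 E=5 Q=6 C=6 P=12
Draw 7: a1=4.848, a2=1.608, a3=12.060, a4=7.140, a0=25.656; τ=−ln(0.8489)/25.656=0.006 → t=0.179; u2·a0=0.5328·25.656=13.670; a1+a2=6.456 < 13.670 ≤ a1+…+a3=18.516 → R3 fires; S=13 E=4 Q=5 C=6 P=14
Draw 8: a1=5.252, a2=1.340, a3=8.040, a4=6.664, a0=21.296; τ=−ln(0.1286)/21.296=0.096 → t=0.276; u2·a0=0.5185·21.296=11.042; a1+a2=6.592 < 11.042 ≤ a1+…+a3=14.632 → R3 fires; S=14 E=3 Q=4 C=6 P=16
Draw 9: a1=5.656, a2=1.072, a3=4.824, a4=5.712, a0=17.264; τ=−ln(0.7341)/17.264=0.018 → t=0.294; u2·a0=0.0873·17.264=1.507 ≤ a1=5.656 → R1 fires; S=13 E=3 Q=5 C=7 P=16
Draw 10: a1=5.252, a2=1.340, a3=6.030, a4=5.712, a0=18.334; τ=−ln(0.2008)/18.334=0.088 → t=0.381; u2·a0=0.1059·18.334=1.942 ≤ a1=5.252 → R1 fires; S=12 E=3 Q=6 C=8 P=16
Draw 11: a1=4.848, a2=1.608, a3=7.236, a4=5.712, a0=19.404; τ=−ln(0.3730)/19.404=0.051 → t=0.432; u2·a0=0.7241·19.404=14.050; a1+…+a3=13.692 < 14.050 ≤ a1+…+a4=19.404 → R4 fires; S=13 E=3 Q=6 C=8 P=15
Draw 12: a1=5.252, a2=1.608, a3=7.236, a4=5.355, a0=19.451; τ=−ln(0.5385)/19.451=0.032 → t=0.464; u2·a0=0.1550·19.451=3.015 ≤ a1=5.252 → R1 fires; S=12 E=3 Q=7 C=9 P=15
Draw 13: a1=4.848, a2=1.876, a3=8.442, a4=5.355, a0=20.521; τ=−ln(0.8209)/20.521=0.010 → t=0.473; u2·a0=0.5626·20.521=11.545; a1+a2=6.724 < 11.545 ≤ a1+…+a3=15.166 → R3 fires; S=13 E=2 Q=6 C=9 P=17
Draw 14: a1=5.252, a2=1.608, a3=4.824, a4=4.046, a0=15.730; τ=−ln(0.7954)/15.730=0.015 → t=0.488 > T=0.48: stop.
At T=0.48: S=13 E=2 Q=6 C=9 P=17; the largest is P.

Dominant species at T: P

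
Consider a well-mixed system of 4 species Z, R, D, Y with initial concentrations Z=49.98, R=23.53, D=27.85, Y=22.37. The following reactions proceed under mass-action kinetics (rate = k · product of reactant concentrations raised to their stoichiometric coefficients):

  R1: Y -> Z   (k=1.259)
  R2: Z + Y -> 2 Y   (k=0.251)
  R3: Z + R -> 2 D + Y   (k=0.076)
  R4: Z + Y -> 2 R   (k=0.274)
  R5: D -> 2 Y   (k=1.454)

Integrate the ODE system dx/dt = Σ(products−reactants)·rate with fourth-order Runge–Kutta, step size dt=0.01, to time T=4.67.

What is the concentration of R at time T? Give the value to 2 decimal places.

RK4 with dt=0.01: 467 steps to T=4.67. Trajectory (selected grid times):
t=0.00: Z=49.98 R=23.53 D=27.85 Y=22.37
t=0.52: Z=2.00 R=76.65 D=28.57 Y=54.99
t=1.04: Z=1.93 R=102.51 D=23.33 Y=60.54
t=1.56: Z=1.85 R=127.01 D=23.13 Y=62.27
t=2.08: Z=1.80 R=150.13 D=25.01 Y=65.43
t=2.59: Z=1.77 R=172.83 D=27.81 Y=70.67
t=3.11: Z=1.76 R=197.22 D=31.27 Y=78.02
t=3.63: Z=1.75 R=223.81 D=35.26 Y=87.12
t=4.15: Z=1.74 R=253.32 D=39.81 Y=97.86
t=4.67: Z=1.74 R=286.37 D=44.95 Y=110.24
Read off R at T=4.67: 286.37

R at T = 286.37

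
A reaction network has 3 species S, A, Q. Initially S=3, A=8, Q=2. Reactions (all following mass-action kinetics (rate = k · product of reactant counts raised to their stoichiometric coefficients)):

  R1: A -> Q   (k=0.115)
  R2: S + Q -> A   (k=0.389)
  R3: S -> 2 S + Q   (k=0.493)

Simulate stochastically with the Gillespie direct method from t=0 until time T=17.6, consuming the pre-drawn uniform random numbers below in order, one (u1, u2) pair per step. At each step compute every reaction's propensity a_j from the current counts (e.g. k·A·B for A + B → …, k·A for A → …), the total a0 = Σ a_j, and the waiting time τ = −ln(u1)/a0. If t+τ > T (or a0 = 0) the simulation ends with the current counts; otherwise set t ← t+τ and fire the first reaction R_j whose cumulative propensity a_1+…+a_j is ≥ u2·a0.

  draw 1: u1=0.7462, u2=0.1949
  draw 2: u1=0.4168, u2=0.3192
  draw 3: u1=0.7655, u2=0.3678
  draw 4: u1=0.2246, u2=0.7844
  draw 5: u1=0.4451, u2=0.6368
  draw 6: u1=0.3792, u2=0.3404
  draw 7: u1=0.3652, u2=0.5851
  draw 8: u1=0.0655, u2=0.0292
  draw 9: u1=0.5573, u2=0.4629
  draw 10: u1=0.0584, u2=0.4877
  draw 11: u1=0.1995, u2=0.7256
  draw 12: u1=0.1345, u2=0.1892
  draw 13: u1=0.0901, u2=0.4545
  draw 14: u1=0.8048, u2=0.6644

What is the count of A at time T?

t=0.000: S=3 A=8 Q=2
Draw 1: a1=0.920, a2=2.334, a3=1.479, a0=4.733; τ=−ln(0.7462)/4.733=0.062 → t=0.062; u2·a0=0.1949·4.733=0.922; a1=0.920 < 0.922 ≤ a1+a2=3.254 → R2 fires; S=2 A=9 Q=1
Draw 2: a1=1.035, a2=0.778, a3=0.986, a0=2.799; τ=−ln(0.4168)/2.799=0.313 → t=0.375; u2·a0=0.3192·2.799=0.893 ≤ a1=1.035 → R1 fires; S=2 A=8 Q=2
Draw 3: a1=0.920, a2=1.556, a3=0.986, a0=3.462; τ=−ln(0.7655)/3.462=0.077 → t=0.452; u2·a0=0.3678·3.462=1.273; a1=0.920 < 1.273 ≤ a1+a2=2.476 → R2 fires; S=1 A=9 Q=1
Draw 4: a1=1.035, a2=0.389, a3=0.493, a0=1.917; τ=−ln(0.2246)/1.917=0.779 → t=1.231; u2·a0=0.7844·1.917=1.504; a1+a2=1.424 < 1.504 ≤ a1+…+a3=1.917 → R3 fires; S=2 A=9 Q=2
Draw 5: a1=1.035, a2=1.556, a3=0.986, a0=3.577; τ=−ln(0.4451)/3.577=0.226 → t=1.457; u2·a0=0.6368·3.577=2.278; a1=1.035 < 2.278 ≤ a1+a2=2.591 → R2 fires; S=1 A=10 Q=1
Draw 6: a1=1.150, a2=0.389, a3=0.493, a0=2.032; τ=−ln(0.3792)/2.032=0.477 → t=1.934; u2·a0=0.3404·2.032=0.692 ≤ a1=1.150 → R1 fires; S=1 A=9 Q=2
Draw 7: a1=1.035, a2=0.778, a3=0.493, a0=2.306; τ=−ln(0.3652)/2.306=0.437 → t=2.371; u2·a0=0.5851·2.306=1.349; a1=1.035 < 1.349 ≤ a1+a2=1.813 → R2 fires; S=0 A=10 Q=1
Draw 8: a1=1.150, a2=0.000, a3=0.000, a0=1.150; τ=−ln(0.0655)/1.150=2.370 → t=4.741; u2·a0=0.0292·1.150=0.034 ≤ a1=1.150 → R1 fires; S=0 A=9 Q=2
Draw 9: a1=1.035, a2=0.000, a3=0.000, a0=1.035; τ=−ln(0.5573)/1.035=0.565 → t=5.306; u2·a0=0.4629·1.035=0.479 ≤ a1=1.035 → R1 fires; S=0 A=8 Q=3
Draw 10: a1=0.920, a2=0.000, a3=0.000, a0=0.920; τ=−ln(0.0584)/0.920=3.087 → t=8.394; u2·a0=0.4877·0.920=0.449 ≤ a1=0.920 → R1 fires; S=0 A=7 Q=4
Draw 11: a1=0.805, a2=0.000, a3=0.000, a0=0.805; τ=−ln(0.1995)/0.805=2.002 → t=10.396; u2·a0=0.7256·0.805=0.584 ≤ a1=0.805 → R1 fires; S=0 A=6 Q=5
Draw 12: a1=0.690, a2=0.000, a3=0.000, a0=0.690; τ=−ln(0.1345)/0.690=2.908 → t=13.304; u2·a0=0.1892·0.690=0.131 ≤ a1=0.690 → R1 fires; S=0 A=5 Q=6
Draw 13: a1=0.575, a2=0.000, a3=0.000, a0=0.575; τ=−ln(0.0901)/0.575=4.186 → t=17.489; u2·a0=0.4545·0.575=0.261 ≤ a1=0.575 → R1 fires; S=0 A=4 Q=7
Draw 14: a1=0.460, a2=0.000, a3=0.000, a0=0.460; τ=−ln(0.8048)/0.460=0.472 → t=17.961 > T=17.6: stop.
Read off A at T=17.6: 4

A at T = 4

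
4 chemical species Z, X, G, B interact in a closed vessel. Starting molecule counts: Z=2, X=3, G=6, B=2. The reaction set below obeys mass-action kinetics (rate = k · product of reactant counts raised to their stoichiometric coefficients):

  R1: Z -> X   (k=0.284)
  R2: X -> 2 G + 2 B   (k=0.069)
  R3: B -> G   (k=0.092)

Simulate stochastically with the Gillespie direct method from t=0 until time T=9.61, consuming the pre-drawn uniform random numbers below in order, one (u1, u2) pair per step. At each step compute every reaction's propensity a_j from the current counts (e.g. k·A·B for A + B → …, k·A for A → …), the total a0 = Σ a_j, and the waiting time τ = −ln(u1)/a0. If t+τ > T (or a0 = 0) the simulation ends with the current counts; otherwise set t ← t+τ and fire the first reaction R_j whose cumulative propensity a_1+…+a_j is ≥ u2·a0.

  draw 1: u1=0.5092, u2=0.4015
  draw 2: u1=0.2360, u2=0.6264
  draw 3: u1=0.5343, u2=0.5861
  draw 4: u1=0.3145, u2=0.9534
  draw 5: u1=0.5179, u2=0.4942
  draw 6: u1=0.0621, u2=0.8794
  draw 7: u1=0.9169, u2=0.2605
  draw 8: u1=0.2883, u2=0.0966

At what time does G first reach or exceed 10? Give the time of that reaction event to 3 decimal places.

t=0.000: Z=2 X=3 G=6 B=2
Draw 1: a1=0.568, a2=0.207, a3=0.184, a0=0.959; τ=−ln(0.5092)/0.959=0.704 → t=0.704; u2·a0=0.4015·0.959=0.385 ≤ a1=0.568 → R1 fires; Z=1 X=4 G=6 B=2
Draw 2: a1=0.284, a2=0.276, a3=0.184, a0=0.744; τ=−ln(0.2360)/0.744=1.941 → t=2.645; u2·a0=0.6264·0.744=0.466; a1=0.284 < 0.466 ≤ a1+a2=0.560 → R2 fires; Z=1 X=3 G=8 B=4
Draw 3: a1=0.284, a2=0.207, a3=0.368, a0=0.859; τ=−ln(0.5343)/0.859=0.730 → t=3.374; u2·a0=0.5861·0.859=0.503; a1+a2=0.491 < 0.503 ≤ a1+…+a3=0.859 → R3 fires; Z=1 X=3 G=9 B=3
Draw 4: a1=0.284, a2=0.207, a3=0.276, a0=0.767; τ=−ln(0.3145)/0.767=1.508 → t=4.882; u2·a0=0.9534·0.767=0.731; a1+a2=0.491 < 0.731 ≤ a1+…+a3=0.767 → R3 fires; Z=1 X=3 G=10 B=2
Draw 5: a1=0.284, a2=0.207, a3=0.184, a0=0.675; τ=−ln(0.5179)/0.675=0.975 → t=5.857; u2·a0=0.4942·0.675=0.334; a1=0.284 < 0.334 ≤ a1+a2=0.491 → R2 fires; Z=1 X=2 G=12 B=4
Draw 6: a1=0.284, a2=0.138, a3=0.368, a0=0.790; τ=−ln(0.0621)/0.790=3.518 → t=9.375; u2·a0=0.8794·0.790=0.695; a1+a2=0.422 < 0.695 ≤ a1+…+a3=0.790 → R3 fires; Z=1 X=2 G=13 B=3
Draw 7: a1=0.284, a2=0.138, a3=0.276, a0=0.698; τ=−ln(0.9169)/0.698=0.124 → t=9.499; u2·a0=0.2605·0.698=0.182 ≤ a1=0.284 → R1 fires; Z=0 X=3 G=13 B=3
Draw 8: a1=0.000, a2=0.207, a3=0.276, a0=0.483; τ=−ln(0.2883)/0.483=2.575 → t=12.074 > T=9.61: stop.
G first becomes ≥ 10 when it reaches 10 at the event at t=4.882.

Threshold first reached at t = 4.882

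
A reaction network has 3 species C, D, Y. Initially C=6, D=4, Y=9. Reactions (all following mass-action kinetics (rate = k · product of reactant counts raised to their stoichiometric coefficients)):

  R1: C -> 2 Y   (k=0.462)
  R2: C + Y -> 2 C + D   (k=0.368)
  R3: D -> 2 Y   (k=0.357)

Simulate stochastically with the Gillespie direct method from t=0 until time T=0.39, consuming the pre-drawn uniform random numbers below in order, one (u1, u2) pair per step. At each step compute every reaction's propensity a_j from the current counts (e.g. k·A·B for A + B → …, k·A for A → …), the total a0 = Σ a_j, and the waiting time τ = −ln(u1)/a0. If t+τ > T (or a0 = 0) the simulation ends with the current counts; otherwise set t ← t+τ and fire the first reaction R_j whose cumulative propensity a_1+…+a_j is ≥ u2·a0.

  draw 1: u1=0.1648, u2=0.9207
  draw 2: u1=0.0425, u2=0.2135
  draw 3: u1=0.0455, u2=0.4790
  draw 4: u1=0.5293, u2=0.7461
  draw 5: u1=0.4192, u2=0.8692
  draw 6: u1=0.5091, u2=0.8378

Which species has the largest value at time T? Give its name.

Dominant species at T: C

t=0.000: C=6 D=4 Y=9
Draw 1: a1=2.772, a2=19.872, a3=1.428, a0=24.072; τ=−ln(0.1648)/24.072=0.075 → t=0.075; u2·a0=0.9207·24.072=22.163; a1=2.772 < 22.163 ≤ a1+a2=22.644 → R2 fires; C=7 D=5 Y=8
Draw 2: a1=3.234, a2=20.608, a3=1.785, a0=25.627; τ=−ln(0.0425)/25.627=0.123 → t=0.198; u2·a0=0.2135·25.627=5.471; a1=3.234 < 5.471 ≤ a1+a2=23.842 → R2 fires; C=8 D=6 Y=7
Draw 3: a1=3.696, a2=20.608, a3=2.142, a0=26.446; τ=−ln(0.0455)/26.446=0.117 → t=0.315; u2·a0=0.4790·26.446=12.668; a1=3.696 < 12.668 ≤ a1+a2=24.304 → R2 fires; C=9 D=7 Y=6
Draw 4: a1=4.158, a2=19.872, a3=2.499, a0=26.529; τ=−ln(0.5293)/26.529=0.024 → t=0.339; u2·a0=0.7461·26.529=19.793; a1=4.158 < 19.793 ≤ a1+a2=24.030 → R2 fires; C=10 D=8 Y=5
Draw 5: a1=4.620, a2=18.400, a3=2.856, a0=25.876; τ=−ln(0.4192)/25.876=0.034 → t=0.373; u2·a0=0.8692·25.876=22.491; a1=4.620 < 22.491 ≤ a1+a2=23.020 → R2 fires; C=11 D=9 Y=4
Draw 6: a1=5.082, a2=16.192, a3=3.213, a0=24.487; τ=−ln(0.5091)/24.487=0.028 → t=0.400 > T=0.39: stop.
At T=0.39: C=11 D=9 Y=4; the largest is C.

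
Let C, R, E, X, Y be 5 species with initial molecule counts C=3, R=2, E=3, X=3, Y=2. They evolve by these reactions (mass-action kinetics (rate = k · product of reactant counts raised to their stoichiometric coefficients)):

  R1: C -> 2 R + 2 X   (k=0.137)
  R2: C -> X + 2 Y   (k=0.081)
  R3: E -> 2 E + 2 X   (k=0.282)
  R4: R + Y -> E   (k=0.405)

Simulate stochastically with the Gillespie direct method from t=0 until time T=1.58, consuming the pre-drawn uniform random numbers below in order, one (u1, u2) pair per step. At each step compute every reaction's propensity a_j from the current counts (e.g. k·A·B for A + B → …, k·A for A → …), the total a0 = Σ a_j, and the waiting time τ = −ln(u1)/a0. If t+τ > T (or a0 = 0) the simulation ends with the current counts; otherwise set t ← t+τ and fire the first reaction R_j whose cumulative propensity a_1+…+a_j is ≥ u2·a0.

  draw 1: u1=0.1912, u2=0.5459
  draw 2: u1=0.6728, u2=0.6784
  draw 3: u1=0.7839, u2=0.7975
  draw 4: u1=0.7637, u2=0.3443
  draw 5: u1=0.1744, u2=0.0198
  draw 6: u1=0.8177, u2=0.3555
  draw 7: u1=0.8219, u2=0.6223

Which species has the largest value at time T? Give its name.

Dominant species at T: X

t=0.000: C=3 R=2 E=3 X=3 Y=2
Draw 1: a1=0.411, a2=0.243, a3=0.846, a4=1.620, a0=3.120; τ=−ln(0.1912)/3.120=0.530 → t=0.530; u2·a0=0.5459·3.120=1.703; a1+…+a3=1.500 < 1.703 ≤ a1+…+a4=3.120 → R4 fires; C=3 R=1 E=4 X=3 Y=1
Draw 2: a1=0.411, a2=0.243, a3=1.128, a4=0.405, a0=2.187; τ=−ln(0.6728)/2.187=0.181 → t=0.711; u2·a0=0.6784·2.187=1.484; a1+a2=0.654 < 1.484 ≤ a1+…+a3=1.782 → R3 fires; C=3 R=1 E=5 X=5 Y=1
Draw 3: a1=0.411, a2=0.243, a3=1.410, a4=0.405, a0=2.469; τ=−ln(0.7839)/2.469=0.099 → t=0.810; u2·a0=0.7975·2.469=1.969; a1+a2=0.654 < 1.969 ≤ a1+…+a3=2.064 → R3 fires; C=3 R=1 E=6 X=7 Y=1
Draw 4: a1=0.411, a2=0.243, a3=1.692, a4=0.405, a0=2.751; τ=−ln(0.7637)/2.751=0.098 → t=0.908; u2·a0=0.3443·2.751=0.947; a1+a2=0.654 < 0.947 ≤ a1+…+a3=2.346 → R3 fires; C=3 R=1 E=7 X=9 Y=1
Draw 5: a1=0.411, a2=0.243, a3=1.974, a4=0.405, a0=3.033; τ=−ln(0.1744)/3.033=0.576 → t=1.484; u2·a0=0.0198·3.033=0.060 ≤ a1=0.411 → R1 fires; C=2 R=3 E=7 X=11 Y=1
Draw 6: a1=0.274, a2=0.162, a3=1.974, a4=1.215, a0=3.625; τ=−ln(0.8177)/3.625=0.056 → t=1.539; u2·a0=0.3555·3.625=1.289; a1+a2=0.436 < 1.289 ≤ a1+…+a3=2.410 → R3 fires; C=2 R=3 E=8 X=13 Y=1
Draw 7: a1=0.274, a2=0.162, a3=2.256, a4=1.215, a0=3.907; τ=−ln(0.8219)/3.907=0.050 → t=1.590 > T=1.58: stop.
At T=1.58: C=2 R=3 E=8 X=13 Y=1; the largest is X.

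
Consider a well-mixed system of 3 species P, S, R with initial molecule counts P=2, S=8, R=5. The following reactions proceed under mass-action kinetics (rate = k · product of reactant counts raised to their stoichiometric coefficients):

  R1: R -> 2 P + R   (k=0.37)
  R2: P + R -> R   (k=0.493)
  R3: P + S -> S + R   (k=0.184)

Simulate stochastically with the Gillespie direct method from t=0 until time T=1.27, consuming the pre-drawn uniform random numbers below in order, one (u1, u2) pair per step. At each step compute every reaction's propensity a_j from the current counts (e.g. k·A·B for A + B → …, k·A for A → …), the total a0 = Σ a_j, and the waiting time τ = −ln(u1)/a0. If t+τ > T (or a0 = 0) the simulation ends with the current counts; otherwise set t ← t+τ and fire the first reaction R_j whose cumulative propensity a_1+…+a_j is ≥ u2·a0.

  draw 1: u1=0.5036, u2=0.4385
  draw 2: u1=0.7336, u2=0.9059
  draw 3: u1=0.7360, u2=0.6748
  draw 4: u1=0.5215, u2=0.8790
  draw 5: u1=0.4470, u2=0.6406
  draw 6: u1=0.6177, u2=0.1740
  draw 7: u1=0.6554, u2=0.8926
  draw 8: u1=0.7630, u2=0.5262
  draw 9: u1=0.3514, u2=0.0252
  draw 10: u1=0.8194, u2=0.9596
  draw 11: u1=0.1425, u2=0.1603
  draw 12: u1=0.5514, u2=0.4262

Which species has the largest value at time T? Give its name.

t=0.000: P=2 S=8 R=5
Draw 1: a1=1.850, a2=4.930, a3=2.944, a0=9.724; τ=−ln(0.5036)/9.724=0.071 → t=0.071; u2·a0=0.4385·9.724=4.264; a1=1.850 < 4.264 ≤ a1+a2=6.780 → R2 fires; P=1 S=8 R=5
Draw 2: a1=1.850, a2=2.465, a3=1.472, a0=5.787; τ=−ln(0.7336)/5.787=0.054 → t=0.124; u2·a0=0.9059·5.787=5.242; a1+a2=4.315 < 5.242 ≤ a1+…+a3=5.787 → R3 fires; P=0 S=8 R=6
Draw 3: a1=2.220, a2=0.000, a3=0.000, a0=2.220; τ=−ln(0.7360)/2.220=0.138 → t=0.262; u2·a0=0.6748·2.220=1.498 ≤ a1=2.220 → R1 fires; P=2 S=8 R=6
Draw 4: a1=2.220, a2=5.916, a3=2.944, a0=11.080; τ=−ln(0.5215)/11.080=0.059 → t=0.321; u2·a0=0.8790·11.080=9.739; a1+a2=8.136 < 9.739 ≤ a1+…+a3=11.080 → R3 fires; P=1 S=8 R=7
Draw 5: a1=2.590, a2=3.451, a3=1.472, a0=7.513; τ=−ln(0.4470)/7.513=0.107 → t=0.428; u2·a0=0.6406·7.513=4.813; a1=2.590 < 4.813 ≤ a1+a2=6.041 → R2 fires; P=0 S=8 R=7
Draw 6: a1=2.590, a2=0.000, a3=0.000, a0=2.590; τ=−ln(0.6177)/2.590=0.186 → t=0.614; u2·a0=0.1740·2.590=0.451 ≤ a1=2.590 → R1 fires; P=2 S=8 R=7
Draw 7: a1=2.590, a2=6.902, a3=2.944, a0=12.436; τ=−ln(0.6554)/12.436=0.034 → t=0.648; u2·a0=0.8926·12.436=11.100; a1+a2=9.492 < 11.100 ≤ a1+…+a3=12.436 → R3 fires; P=1 S=8 R=8
Draw 8: a1=2.960, a2=3.944, a3=1.472, a0=8.376; τ=−ln(0.7630)/8.376=0.032 → t=0.680; u2·a0=0.5262·8.376=4.407; a1=2.960 < 4.407 ≤ a1+a2=6.904 → R2 fires; P=0 S=8 R=8
Draw 9: a1=2.960, a2=0.000, a3=0.000, a0=2.960; τ=−ln(0.3514)/2.960=0.353 → t=1.034; u2·a0=0.0252·2.960=0.075 ≤ a1=2.960 → R1 fires; P=2 S=8 R=8
Draw 10: a1=2.960, a2=7.888, a3=2.944, a0=13.792; τ=−ln(0.8194)/13.792=0.014 → t=1.048; u2·a0=0.9596·13.792=13.235; a1+a2=10.848 < 13.235 ≤ a1+…+a3=13.792 → R3 fires; P=1 S=8 R=9
Draw 11: a1=3.330, a2=4.437, a3=1.472, a0=9.239; τ=−ln(0.1425)/9.239=0.211 → t=1.259; u2·a0=0.1603·9.239=1.481 ≤ a1=3.330 → R1 fires; P=3 S=8 R=9
Draw 12: a1=3.330, a2=13.311, a3=4.416, a0=21.057; τ=−ln(0.5514)/21.057=0.028 → t=1.287 > T=1.27: stop.
At T=1.27: P=3 S=8 R=9; the largest is R.

Dominant species at T: R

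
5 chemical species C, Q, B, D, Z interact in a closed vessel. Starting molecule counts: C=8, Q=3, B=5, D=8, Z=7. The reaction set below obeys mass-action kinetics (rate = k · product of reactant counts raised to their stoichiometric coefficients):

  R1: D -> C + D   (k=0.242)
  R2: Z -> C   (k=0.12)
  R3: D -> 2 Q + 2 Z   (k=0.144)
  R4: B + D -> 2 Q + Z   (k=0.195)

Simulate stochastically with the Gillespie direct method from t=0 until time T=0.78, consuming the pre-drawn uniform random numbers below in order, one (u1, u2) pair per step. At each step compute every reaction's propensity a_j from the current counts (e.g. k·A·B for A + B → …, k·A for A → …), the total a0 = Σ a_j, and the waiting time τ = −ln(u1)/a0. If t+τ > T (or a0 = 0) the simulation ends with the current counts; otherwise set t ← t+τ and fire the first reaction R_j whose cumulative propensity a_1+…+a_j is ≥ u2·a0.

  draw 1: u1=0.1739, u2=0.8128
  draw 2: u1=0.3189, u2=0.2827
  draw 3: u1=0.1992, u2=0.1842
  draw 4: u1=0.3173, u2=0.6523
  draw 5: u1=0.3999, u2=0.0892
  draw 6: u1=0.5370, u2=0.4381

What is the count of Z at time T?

t=0.000: C=8 Q=3 B=5 D=8 Z=7
Draw 1: a1=1.936, a2=0.840, a3=1.152, a4=7.800, a0=11.728; τ=−ln(0.1739)/11.728=0.149 → t=0.149; u2·a0=0.8128·11.728=9.533; a1+…+a3=3.928 < 9.533 ≤ a1+…+a4=11.728 → R4 fires; C=8 Q=5 B=4 D=7 Z=8
Draw 2: a1=1.694, a2=0.960, a3=1.008, a4=5.460, a0=9.122; τ=−ln(0.3189)/9.122=0.125 → t=0.274; u2·a0=0.2827·9.122=2.579; a1=1.694 < 2.579 ≤ a1+a2=2.654 → R2 fires; C=9 Q=5 B=4 D=7 Z=7
Draw 3: a1=1.694, a2=0.840, a3=1.008, a4=5.460, a0=9.002; τ=−ln(0.1992)/9.002=0.179 → t=0.454; u2·a0=0.1842·9.002=1.658 ≤ a1=1.694 → R1 fires; C=10 Q=5 B=4 D=7 Z=7
Draw 4: a1=1.694, a2=0.840, a3=1.008, a4=5.460, a0=9.002; τ=−ln(0.3173)/9.002=0.128 → t=0.581; u2·a0=0.6523·9.002=5.872; a1+…+a3=3.542 < 5.872 ≤ a1+…+a4=9.002 → R4 fires; C=10 Q=7 B=3 D=6 Z=8
Draw 5: a1=1.452, a2=0.960, a3=0.864, a4=3.510, a0=6.786; τ=−ln(0.3999)/6.786=0.135 → t=0.716; u2·a0=0.0892·6.786=0.605 ≤ a1=1.452 → R1 fires; C=11 Q=7 B=3 D=6 Z=8
Draw 6: a1=1.452, a2=0.960, a3=0.864, a4=3.510, a0=6.786; τ=−ln(0.5370)/6.786=0.092 → t=0.808 > T=0.78: stop.
Read off Z at T=0.78: 8

Z at T = 8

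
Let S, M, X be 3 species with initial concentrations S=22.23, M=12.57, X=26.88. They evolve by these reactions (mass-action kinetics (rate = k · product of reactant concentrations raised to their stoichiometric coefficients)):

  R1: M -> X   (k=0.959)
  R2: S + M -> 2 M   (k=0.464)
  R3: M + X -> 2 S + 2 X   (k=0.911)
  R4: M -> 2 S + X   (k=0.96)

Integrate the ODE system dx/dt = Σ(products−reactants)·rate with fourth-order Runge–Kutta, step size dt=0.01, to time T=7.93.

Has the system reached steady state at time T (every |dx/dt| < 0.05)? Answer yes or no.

RK4 with dt=0.01: 793 steps to T=7.93. Trajectory (selected grid times):
t=0.00: S=22.23 M=12.57 X=26.88
t=0.88: S=58.20 M=0.00 X=51.57
t=1.76: S=58.20 M=0.00 X=51.57
t=2.64: S=58.20 M=0.00 X=51.57
t=3.52: S=58.20 M=0.00 X=51.57
t=4.41: S=58.20 M=0.00 X=51.57
t=5.29: S=58.20 M=0.00 X=51.57
t=6.17: S=58.20 M=0.00 X=51.57
t=7.05: S=58.20 M=0.00 X=51.57
t=7.93: S=58.20 M=0.00 X=51.57
Rates at T: R1=0.0000, R2=0.0000, R3=0.0000, R4=0.0000
dx/dt at T (Σ net stoichiometry × rate): S=+0.0000, M=-0.0000, X=+0.0000
Largest |dx/dt| is |+0.0000| (S) < 0.05 → steady.

Steady state at T: yes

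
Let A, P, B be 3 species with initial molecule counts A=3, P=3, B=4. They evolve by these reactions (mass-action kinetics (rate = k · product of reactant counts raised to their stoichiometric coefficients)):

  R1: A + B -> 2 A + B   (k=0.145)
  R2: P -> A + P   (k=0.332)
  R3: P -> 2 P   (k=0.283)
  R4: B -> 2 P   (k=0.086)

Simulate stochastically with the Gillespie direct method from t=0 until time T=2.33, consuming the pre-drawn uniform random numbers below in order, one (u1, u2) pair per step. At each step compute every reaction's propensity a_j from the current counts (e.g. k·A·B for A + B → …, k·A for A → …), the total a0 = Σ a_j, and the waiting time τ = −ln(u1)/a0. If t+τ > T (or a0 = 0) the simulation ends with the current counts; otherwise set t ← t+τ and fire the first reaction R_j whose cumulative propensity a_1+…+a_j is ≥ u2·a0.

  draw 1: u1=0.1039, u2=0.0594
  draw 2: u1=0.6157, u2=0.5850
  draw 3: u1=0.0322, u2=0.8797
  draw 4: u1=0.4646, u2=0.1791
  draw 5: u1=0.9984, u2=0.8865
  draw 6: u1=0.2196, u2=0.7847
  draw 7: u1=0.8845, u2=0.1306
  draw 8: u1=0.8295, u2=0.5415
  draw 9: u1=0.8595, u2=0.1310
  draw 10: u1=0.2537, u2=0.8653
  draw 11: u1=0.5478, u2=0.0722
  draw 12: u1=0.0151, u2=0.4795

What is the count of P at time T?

P at T = 7

t=0.000: A=3 P=3 B=4
Draw 1: a1=1.740, a2=0.996, a3=0.849, a4=0.344, a0=3.929; τ=−ln(0.1039)/3.929=0.576 → t=0.576; u2·a0=0.0594·3.929=0.233 ≤ a1=1.740 → R1 fires; A=4 P=3 B=4
Draw 2: a1=2.320, a2=0.996, a3=0.849, a4=0.344, a0=4.509; τ=−ln(0.6157)/4.509=0.108 → t=0.684; u2·a0=0.5850·4.509=2.638; a1=2.320 < 2.638 ≤ a1+a2=3.316 → R2 fires; A=5 P=3 B=4
Draw 3: a1=2.900, a2=0.996, a3=0.849, a4=0.344, a0=5.089; τ=−ln(0.0322)/5.089=0.675 → t=1.359; u2·a0=0.8797·5.089=4.477; a1+a2=3.896 < 4.477 ≤ a1+…+a3=4.745 → R3 fires; A=5 P=4 B=4
Draw 4: a1=2.900, a2=1.328, a3=1.132, a4=0.344, a0=5.704; τ=−ln(0.4646)/5.704=0.134 → t=1.493; u2·a0=0.1791·5.704=1.022 ≤ a1=2.900 → R1 fires; A=6 P=4 B=4
Draw 5: a1=3.480, a2=1.328, a3=1.132, a4=0.344, a0=6.284; τ=−ln(0.9984)/6.284=0.000 → t=1.494; u2·a0=0.8865·6.284=5.571; a1+a2=4.808 < 5.571 ≤ a1+…+a3=5.940 → R3 fires; A=6 P=5 B=4
Draw 6: a1=3.480, a2=1.660, a3=1.415, a4=0.344, a0=6.899; τ=−ln(0.2196)/6.899=0.220 → t=1.713; u2·a0=0.7847·6.899=5.414; a1+a2=5.140 < 5.414 ≤ a1+…+a3=6.555 → R3 fires; A=6 P=6 B=4
Draw 7: a1=3.480, a2=1.992, a3=1.698, a4=0.344, a0=7.514; τ=−ln(0.8845)/7.514=0.016 → t=1.730; u2·a0=0.1306·7.514=0.981 ≤ a1=3.480 → R1 fires; A=7 P=6 B=4
Draw 8: a1=4.060, a2=1.992, a3=1.698, a4=0.344, a0=8.094; τ=−ln(0.8295)/8.094=0.023 → t=1.753; u2·a0=0.5415·8.094=4.383; a1=4.060 < 4.383 ≤ a1+a2=6.052 → R2 fires; A=8 P=6 B=4
Draw 9: a1=4.640, a2=1.992, a3=1.698, a4=0.344, a0=8.674; τ=−ln(0.8595)/8.674=0.017 → t=1.770; u2·a0=0.1310·8.674=1.136 ≤ a1=4.640 → R1 fires; A=9 P=6 B=4
Draw 10: a1=5.220, a2=1.992, a3=1.698, a4=0.344, a0=9.254; τ=−ln(0.2537)/9.254=0.148 → t=1.918; u2·a0=0.8653·9.254=8.007; a1+a2=7.212 < 8.007 ≤ a1+…+a3=8.910 → R3 fires; A=9 P=7 B=4
Draw 11: a1=5.220, a2=2.324, a3=1.981, a4=0.344, a0=9.869; τ=−ln(0.5478)/9.869=0.061 → t=1.979; u2·a0=0.0722·9.869=0.713 ≤ a1=5.220 → R1 fires; A=10 P=7 B=4
Draw 12: a1=5.800, a2=2.324, a3=1.981, a4=0.344, a0=10.449; τ=−ln(0.0151)/10.449=0.401 → t=2.381 > T=2.33: stop.
Read off P at T=2.33: 7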